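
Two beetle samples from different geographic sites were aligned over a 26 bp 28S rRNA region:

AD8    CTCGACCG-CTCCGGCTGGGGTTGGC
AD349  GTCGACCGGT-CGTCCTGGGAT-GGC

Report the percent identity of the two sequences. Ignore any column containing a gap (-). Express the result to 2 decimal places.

73.91%

Excluding the 3 gap columns leaves 23 comparable sites.
Mismatches occur at site 1 (C→G), site 10 (C→T), site 13 (C→G), site 14 (G→T), site 15 (G→C), site 21 (G→A).
17 of the 23 comparable sites match, so the percent identity is 17/23 × 100 = 73.91%.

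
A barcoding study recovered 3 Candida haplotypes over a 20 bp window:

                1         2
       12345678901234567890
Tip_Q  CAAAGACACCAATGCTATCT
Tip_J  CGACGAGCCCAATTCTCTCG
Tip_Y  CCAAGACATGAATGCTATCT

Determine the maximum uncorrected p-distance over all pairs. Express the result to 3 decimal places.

Pairwise Hamming distances:
  Tip_Q vs Tip_J: 7
  Tip_Q vs Tip_Y: 3
  Tip_J vs Tip_Y: 9
The largest is 9 mismatches, between Tip_J and Tip_Y; p = 9/20 = 0.450.

0.450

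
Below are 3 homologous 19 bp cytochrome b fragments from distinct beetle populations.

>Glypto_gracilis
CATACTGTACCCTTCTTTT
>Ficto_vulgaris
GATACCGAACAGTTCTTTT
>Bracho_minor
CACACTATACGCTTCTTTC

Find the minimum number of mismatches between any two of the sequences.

4

Pairwise Hamming distances:
  Glypto_gracilis vs Ficto_vulgaris: 5
  Glypto_gracilis vs Bracho_minor: 4
  Ficto_vulgaris vs Bracho_minor: 8
The smallest is 4, between Glypto_gracilis and Bracho_minor.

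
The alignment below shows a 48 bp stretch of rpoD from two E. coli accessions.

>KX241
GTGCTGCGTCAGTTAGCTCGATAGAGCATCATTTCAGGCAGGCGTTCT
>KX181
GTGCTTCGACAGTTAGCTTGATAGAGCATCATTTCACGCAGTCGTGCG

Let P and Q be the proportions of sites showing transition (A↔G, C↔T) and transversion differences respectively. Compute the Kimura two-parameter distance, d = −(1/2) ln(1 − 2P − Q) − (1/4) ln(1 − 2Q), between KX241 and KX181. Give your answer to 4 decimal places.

0.1631

Differing sites — 6:G/T (Tv); 9:T/A (Tv); 19:C/T (Ti); 37:G/C (Tv); 42:G/T (Tv); 46:T/G (Tv); 48:T/G (Tv).
Of the 7 differences, 1 transition and 6 transversions over 48 sites: P = 1/48 = 0.020833, Q = 6/48 = 0.125000.
d = −0.5·ln(0.833334) − 0.25·ln(0.750000) = −0.5·(-0.182321) − 0.25·(-0.287682) = 0.1631.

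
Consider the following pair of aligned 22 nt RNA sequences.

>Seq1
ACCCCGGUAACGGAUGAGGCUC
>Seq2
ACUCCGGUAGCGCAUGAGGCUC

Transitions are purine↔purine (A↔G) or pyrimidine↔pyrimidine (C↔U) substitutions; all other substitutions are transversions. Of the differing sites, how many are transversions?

The sequences differ at positions 3 (C/U, transition), 10 (A/G, transition), 13 (G/C, transversion).
Of the 3 differences, 2 transitions and 1 transversion, so the answer is 1.

1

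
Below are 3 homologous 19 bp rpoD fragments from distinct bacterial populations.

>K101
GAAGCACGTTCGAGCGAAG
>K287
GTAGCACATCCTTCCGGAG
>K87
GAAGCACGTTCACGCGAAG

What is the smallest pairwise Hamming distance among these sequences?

2

Pairwise Hamming distances:
  K101 vs K287: 7
  K101 vs K87: 2
  K287 vs K87: 7
The smallest is 2, between K101 and K87.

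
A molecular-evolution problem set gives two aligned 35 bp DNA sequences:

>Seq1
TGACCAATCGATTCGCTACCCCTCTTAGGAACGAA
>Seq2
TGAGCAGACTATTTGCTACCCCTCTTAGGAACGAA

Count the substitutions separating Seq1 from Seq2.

Differing sites — 4:C/G; 7:A/G; 8:T/A; 10:G/T; 14:C/T.
That gives 5 mismatches out of 35 aligned sites, so the Hamming distance is 5.

5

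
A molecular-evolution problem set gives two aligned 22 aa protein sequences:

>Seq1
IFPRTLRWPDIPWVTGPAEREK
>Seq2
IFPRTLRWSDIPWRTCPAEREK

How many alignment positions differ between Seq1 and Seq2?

The sequences differ at positions 9 (P/S), 14 (V/R), 16 (G/C).
That gives 3 mismatches out of 22 aligned sites, so the Hamming distance is 3.

3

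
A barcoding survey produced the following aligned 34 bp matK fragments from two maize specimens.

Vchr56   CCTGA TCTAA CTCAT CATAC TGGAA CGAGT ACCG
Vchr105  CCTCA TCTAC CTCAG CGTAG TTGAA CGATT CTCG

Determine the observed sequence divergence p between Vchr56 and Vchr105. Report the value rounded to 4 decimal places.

Differing sites — 4:G/C; 10:A/C; 15:T/G; 17:A/G; 20:C/G; 22:G/T; 29:G/T; 31:A/C; 32:C/T.
There are 9 differences over 34 sites, so p = 9/34 = 0.2647.

0.2647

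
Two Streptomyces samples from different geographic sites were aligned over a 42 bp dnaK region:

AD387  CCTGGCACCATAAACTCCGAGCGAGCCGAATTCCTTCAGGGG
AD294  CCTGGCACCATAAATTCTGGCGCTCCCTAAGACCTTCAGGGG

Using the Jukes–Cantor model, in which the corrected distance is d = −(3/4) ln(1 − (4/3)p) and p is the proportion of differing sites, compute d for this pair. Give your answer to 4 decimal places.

Mismatches occur at site 15 (C/T), site 18 (C/T), site 20 (A/G), site 21 (G/C), site 22 (C/G), site 23 (G/C), site 24 (A/T), site 25 (G/C), site 28 (G/T), site 31 (T/G), site 32 (T/A).
p = 11/42 = 0.261905.
d = −0.75 · ln(1 − (4/3)·0.261905) = −0.75 · ln(0.650793) = −0.75 · (-0.429564) = 0.3222.

0.3222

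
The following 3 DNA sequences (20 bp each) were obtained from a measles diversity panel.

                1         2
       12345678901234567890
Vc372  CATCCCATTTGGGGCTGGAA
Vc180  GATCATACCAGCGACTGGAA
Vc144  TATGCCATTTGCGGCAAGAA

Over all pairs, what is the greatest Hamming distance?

10

Pairwise Hamming distances:
  Vc372 vs Vc180: 8
  Vc372 vs Vc144: 5
  Vc180 vs Vc144: 10
The largest is 10, between Vc180 and Vc144.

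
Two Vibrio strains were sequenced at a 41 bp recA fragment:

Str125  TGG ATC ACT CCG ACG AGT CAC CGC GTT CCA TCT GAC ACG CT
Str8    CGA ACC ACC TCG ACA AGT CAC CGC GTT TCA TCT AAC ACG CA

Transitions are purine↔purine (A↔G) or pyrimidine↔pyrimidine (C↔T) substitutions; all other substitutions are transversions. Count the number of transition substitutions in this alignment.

8

Mismatches occur at site 1 (T/C, transition), site 3 (G/A, transition), site 5 (T/C, transition), site 9 (T/C, transition), site 10 (C/T, transition), site 15 (G/A, transition), site 28 (C/T, transition), site 34 (G/A, transition), site 41 (T/A, transversion).
Of the 9 differences, 8 transitions and 1 transversion, so the answer is 8.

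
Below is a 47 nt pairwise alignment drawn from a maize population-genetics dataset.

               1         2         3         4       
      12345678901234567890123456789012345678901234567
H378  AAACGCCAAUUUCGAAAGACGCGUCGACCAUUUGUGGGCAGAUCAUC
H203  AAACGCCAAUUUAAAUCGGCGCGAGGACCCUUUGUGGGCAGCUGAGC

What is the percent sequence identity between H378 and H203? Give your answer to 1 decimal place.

76.6%

Differing sites — 13:C/A; 14:G/A; 16:A/U; 17:A/C; 19:A/G; 24:U/A; 25:C/G; 30:A/C; 42:A/C; 44:C/G; 46:U/G.
36 of the 47 sites match, so the percent identity is 36/47 × 100 = 76.6%.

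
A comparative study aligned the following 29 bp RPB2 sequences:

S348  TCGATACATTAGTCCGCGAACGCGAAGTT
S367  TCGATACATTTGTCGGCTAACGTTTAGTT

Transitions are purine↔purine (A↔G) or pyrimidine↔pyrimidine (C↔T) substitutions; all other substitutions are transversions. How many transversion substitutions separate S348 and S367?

Differing sites — 11:A/T (Tv); 15:C/G (Tv); 18:G/T (Tv); 23:C/T (Ti); 24:G/T (Tv); 25:A/T (Tv).
Of the 6 differences, 1 transition and 5 transversions, so the answer is 5.

5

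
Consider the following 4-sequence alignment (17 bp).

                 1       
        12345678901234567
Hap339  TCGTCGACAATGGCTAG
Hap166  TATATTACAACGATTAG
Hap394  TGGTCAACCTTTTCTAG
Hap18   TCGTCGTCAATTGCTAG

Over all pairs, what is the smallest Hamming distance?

2

Pairwise Hamming distances:
  Hap339 vs Hap166: 8
  Hap339 vs Hap394: 6
  Hap339 vs Hap18: 2
  Hap166 vs Hap394: 11
  Hap166 vs Hap18: 10
  Hap394 vs Hap18: 6
The smallest is 2, between Hap339 and Hap18.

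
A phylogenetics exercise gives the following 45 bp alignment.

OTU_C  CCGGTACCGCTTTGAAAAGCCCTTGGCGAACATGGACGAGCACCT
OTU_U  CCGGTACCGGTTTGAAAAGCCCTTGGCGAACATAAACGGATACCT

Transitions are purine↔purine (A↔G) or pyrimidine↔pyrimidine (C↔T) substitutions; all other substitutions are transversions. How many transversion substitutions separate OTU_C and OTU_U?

1

Differing sites — 10:C/G (Tv); 34:G/A (Ti); 35:G/A (Ti); 39:A/G (Ti); 40:G/A (Ti); 41:C/T (Ti).
Of the 6 differences, 5 transitions and 1 transversion, so the answer is 1.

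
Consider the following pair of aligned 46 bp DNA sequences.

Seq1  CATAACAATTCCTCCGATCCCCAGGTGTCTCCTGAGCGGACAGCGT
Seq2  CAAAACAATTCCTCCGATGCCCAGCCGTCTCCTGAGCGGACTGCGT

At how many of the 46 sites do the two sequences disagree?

Differing sites — 3:T/A; 19:C/G; 25:G/C; 26:T/C; 42:A/T.
That gives 5 mismatches out of 46 aligned sites, so the Hamming distance is 5.

5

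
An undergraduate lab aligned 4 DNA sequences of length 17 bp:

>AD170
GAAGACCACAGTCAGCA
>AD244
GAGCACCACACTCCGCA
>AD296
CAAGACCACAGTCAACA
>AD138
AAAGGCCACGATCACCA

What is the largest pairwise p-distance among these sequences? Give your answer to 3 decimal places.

Pairwise Hamming distances:
  AD170 vs AD244: 4
  AD170 vs AD296: 2
  AD170 vs AD138: 5
  AD244 vs AD296: 6
  AD244 vs AD138: 8
  AD296 vs AD138: 5
The largest is 8 mismatches, between AD244 and AD138; p = 8/17 = 0.471.

0.471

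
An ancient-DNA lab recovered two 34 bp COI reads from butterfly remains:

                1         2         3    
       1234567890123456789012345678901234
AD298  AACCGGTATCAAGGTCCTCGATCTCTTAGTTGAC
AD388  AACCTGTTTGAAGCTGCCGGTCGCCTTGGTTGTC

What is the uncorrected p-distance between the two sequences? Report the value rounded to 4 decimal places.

Differing sites — 5:G/T; 8:A/T; 10:C/G; 14:G/C; 16:C/G; 18:T/C; 19:C/G; 21:A/T; 22:T/C; 23:C/G; 24:T/C; 28:A/G; 33:A/T.
There are 13 differences over 34 sites, so p = 13/34 = 0.3824.

0.3824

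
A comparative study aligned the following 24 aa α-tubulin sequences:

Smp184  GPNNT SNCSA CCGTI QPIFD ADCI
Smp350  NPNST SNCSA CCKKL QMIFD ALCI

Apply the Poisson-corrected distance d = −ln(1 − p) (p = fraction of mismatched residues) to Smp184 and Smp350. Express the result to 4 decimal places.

Mismatches occur at site 1 (G/N), site 4 (N/S), site 13 (G/K), site 14 (T/K), site 15 (I/L), site 17 (P/M), site 22 (D/L).
p = 7/24 = 0.291667.
d = −ln(1 − 0.291667) = −ln(0.708333) = 0.3448.

0.3448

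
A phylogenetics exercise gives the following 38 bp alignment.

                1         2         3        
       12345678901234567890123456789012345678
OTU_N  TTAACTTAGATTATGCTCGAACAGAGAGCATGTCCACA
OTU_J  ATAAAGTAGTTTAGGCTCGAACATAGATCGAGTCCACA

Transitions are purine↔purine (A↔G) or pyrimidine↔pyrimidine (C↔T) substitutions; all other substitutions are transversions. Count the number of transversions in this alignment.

The sequences differ at positions 1 (T/A, transversion), 5 (C/A, transversion), 6 (T/G, transversion), 10 (A/T, transversion), 14 (T/G, transversion), 24 (G/T, transversion), 28 (G/T, transversion), 30 (A/G, transition), 31 (T/A, transversion).
Of the 9 differences, 1 transition and 8 transversions, so the answer is 8.

8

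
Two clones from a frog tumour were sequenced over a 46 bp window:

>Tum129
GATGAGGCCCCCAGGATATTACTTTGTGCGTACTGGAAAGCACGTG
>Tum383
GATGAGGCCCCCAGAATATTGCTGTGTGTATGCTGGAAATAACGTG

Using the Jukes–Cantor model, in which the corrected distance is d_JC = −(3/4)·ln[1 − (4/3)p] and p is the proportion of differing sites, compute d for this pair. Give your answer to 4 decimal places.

0.1979

Differing sites — 15:G/A; 21:A/G; 24:T/G; 29:C/T; 30:G/A; 32:A/G; 40:G/T; 41:C/A.
p = 8/46 = 0.173913.
d = −0.75 · ln(1 − (4/3)·0.173913) = −0.75 · ln(0.768116) = −0.75 · (-0.263815) = 0.1979.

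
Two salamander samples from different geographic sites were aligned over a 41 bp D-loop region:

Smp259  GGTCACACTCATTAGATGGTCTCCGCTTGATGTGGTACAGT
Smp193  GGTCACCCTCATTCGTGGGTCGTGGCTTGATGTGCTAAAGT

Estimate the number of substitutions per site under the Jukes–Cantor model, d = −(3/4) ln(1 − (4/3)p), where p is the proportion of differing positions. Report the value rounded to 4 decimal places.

0.2597

Mismatches occur at site 7 (A↔C), site 14 (A↔C), site 16 (A↔T), site 17 (T↔G), site 22 (T↔G), site 23 (C↔T), site 24 (C↔G), site 35 (G↔C), site 38 (C↔A).
p = 9/41 = 0.219512.
d = −0.75 · ln(1 − (4/3)·0.219512) = −0.75 · ln(0.707317) = −0.75 · (-0.346276) = 0.2597.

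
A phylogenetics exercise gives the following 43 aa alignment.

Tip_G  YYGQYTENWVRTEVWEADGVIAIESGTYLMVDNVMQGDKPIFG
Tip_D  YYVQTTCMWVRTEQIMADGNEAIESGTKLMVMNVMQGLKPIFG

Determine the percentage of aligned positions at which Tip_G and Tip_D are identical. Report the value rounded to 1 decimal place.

72.1%

The sequences differ at positions 3 (G/V), 5 (Y/T), 7 (E/C), 8 (N/M), 14 (V/Q), 15 (W/I), 16 (E/M), 20 (V/N), 21 (I/E), 28 (Y/K), 32 (D/M), 38 (D/L).
31 of the 43 sites match, so the percent identity is 31/43 × 100 = 72.1%.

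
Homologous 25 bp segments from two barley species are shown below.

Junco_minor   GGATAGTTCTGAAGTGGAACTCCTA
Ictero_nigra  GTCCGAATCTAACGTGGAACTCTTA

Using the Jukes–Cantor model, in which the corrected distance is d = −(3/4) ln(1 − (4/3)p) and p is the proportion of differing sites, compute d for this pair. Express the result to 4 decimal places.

Mismatches occur at site 2 (G/T), site 3 (A/C), site 4 (T/C), site 5 (A/G), site 6 (G/A), site 7 (T/A), site 11 (G/A), site 13 (A/C), site 23 (C/T).
p = 9/25 = 0.360000.
d = −0.75 · ln(1 − (4/3)·0.360000) = −0.75 · ln(0.520000) = −0.75 · (-0.653926) = 0.4904.

0.4904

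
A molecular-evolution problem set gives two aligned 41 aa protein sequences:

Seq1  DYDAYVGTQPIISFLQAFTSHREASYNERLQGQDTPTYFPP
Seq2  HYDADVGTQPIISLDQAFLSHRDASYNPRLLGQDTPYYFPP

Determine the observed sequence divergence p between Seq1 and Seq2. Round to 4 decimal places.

The sequences differ at positions 1 (D/H), 5 (Y/D), 14 (F/L), 15 (L/D), 19 (T/L), 23 (E/D), 28 (E/P), 31 (Q/L), 37 (T/Y).
There are 9 differences over 41 sites, so p = 9/41 = 0.2195.

0.2195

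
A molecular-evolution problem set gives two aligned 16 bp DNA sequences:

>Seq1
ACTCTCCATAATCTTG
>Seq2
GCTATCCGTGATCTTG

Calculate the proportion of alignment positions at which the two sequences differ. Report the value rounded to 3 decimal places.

0.250

The sequences differ at positions 1 (A/G), 4 (C/A), 8 (A/G), 10 (A/G).
There are 4 differences over 16 sites, so p = 4/16 = 0.250.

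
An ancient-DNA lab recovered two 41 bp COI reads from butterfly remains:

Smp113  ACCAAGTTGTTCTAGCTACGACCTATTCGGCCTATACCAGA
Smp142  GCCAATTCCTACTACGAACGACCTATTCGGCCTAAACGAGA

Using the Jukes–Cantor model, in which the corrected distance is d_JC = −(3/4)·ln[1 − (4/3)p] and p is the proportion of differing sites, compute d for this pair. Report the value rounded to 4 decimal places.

Differing sites — 1:A/G; 6:G/T; 8:T/C; 9:G/C; 11:T/A; 15:G/C; 16:C/G; 17:T/A; 35:T/A; 38:C/G.
p = 10/41 = 0.243902.
d = −0.75 · ln(1 − (4/3)·0.243902) = −0.75 · ln(0.674797) = −0.75 · (-0.393343) = 0.2950.

0.2950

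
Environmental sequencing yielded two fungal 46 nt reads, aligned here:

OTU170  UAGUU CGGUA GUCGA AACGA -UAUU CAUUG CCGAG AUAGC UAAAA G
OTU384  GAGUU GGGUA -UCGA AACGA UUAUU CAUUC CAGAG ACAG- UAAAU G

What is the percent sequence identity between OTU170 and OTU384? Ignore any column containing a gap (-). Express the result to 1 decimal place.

86.0%

Excluding the 3 gap columns leaves 43 comparable sites.
The sequences differ at positions 1 (U/G), 6 (C/G), 30 (G/C), 32 (C/A), 37 (U/C), 45 (A/U).
37 of the 43 comparable sites match, so the percent identity is 37/43 × 100 = 86.0%.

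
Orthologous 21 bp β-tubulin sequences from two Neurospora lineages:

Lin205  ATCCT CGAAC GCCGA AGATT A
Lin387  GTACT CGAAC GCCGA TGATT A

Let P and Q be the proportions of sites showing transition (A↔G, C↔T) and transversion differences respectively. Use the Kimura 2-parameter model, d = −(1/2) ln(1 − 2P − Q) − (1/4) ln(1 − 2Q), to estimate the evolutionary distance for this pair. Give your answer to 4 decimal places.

0.1585

Differing sites — 1:A/G (Ti); 3:C/A (Tv); 16:A/T (Tv).
Of the 3 differences, 1 transition and 2 transversions over 21 sites: P = 1/21 = 0.047619, Q = 2/21 = 0.095238.
d = −0.5·ln(0.809524) − 0.25·ln(0.809524) = −0.5·(-0.211309) − 0.25·(-0.211309) = 0.1585.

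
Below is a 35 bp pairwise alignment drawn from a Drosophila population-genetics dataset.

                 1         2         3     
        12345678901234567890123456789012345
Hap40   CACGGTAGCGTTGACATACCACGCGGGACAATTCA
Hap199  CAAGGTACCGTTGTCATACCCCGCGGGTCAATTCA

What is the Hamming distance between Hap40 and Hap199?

Mismatches occur at site 3 (C↔A), site 8 (G↔C), site 14 (A↔T), site 21 (A↔C), site 28 (A↔T).
That gives 5 mismatches out of 35 aligned sites, so the Hamming distance is 5.

5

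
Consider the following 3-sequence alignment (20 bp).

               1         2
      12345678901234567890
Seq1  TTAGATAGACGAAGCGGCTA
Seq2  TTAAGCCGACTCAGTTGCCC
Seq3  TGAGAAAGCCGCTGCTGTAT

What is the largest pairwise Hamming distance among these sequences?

Pairwise Hamming distances:
  Seq1 vs Seq2: 10
  Seq1 vs Seq3: 9
  Seq2 vs Seq3: 12
The largest is 12, between Seq2 and Seq3.

12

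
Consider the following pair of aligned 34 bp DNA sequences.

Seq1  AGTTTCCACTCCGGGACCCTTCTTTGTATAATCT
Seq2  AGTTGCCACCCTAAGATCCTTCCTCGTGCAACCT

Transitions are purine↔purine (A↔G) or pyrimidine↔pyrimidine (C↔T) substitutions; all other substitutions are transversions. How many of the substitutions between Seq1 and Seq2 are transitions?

10

Differing sites — 5:T/G (Tv); 10:T/C (Ti); 12:C/T (Ti); 13:G/A (Ti); 14:G/A (Ti); 17:C/T (Ti); 23:T/C (Ti); 25:T/C (Ti); 28:A/G (Ti); 29:T/C (Ti); 32:T/C (Ti).
Of the 11 differences, 10 transitions and 1 transversion, so the answer is 10.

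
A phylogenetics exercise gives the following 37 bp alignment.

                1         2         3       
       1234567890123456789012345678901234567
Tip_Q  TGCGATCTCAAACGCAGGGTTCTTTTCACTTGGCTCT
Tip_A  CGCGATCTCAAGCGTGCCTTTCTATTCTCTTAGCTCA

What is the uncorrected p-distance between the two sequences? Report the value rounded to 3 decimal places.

0.297

The sequences differ at positions 1 (T/C), 12 (A/G), 15 (C/T), 16 (A/G), 17 (G/C), 18 (G/C), 19 (G/T), 24 (T/A), 28 (A/T), 32 (G/A), 37 (T/A).
There are 11 differences over 37 sites, so p = 11/37 = 0.297.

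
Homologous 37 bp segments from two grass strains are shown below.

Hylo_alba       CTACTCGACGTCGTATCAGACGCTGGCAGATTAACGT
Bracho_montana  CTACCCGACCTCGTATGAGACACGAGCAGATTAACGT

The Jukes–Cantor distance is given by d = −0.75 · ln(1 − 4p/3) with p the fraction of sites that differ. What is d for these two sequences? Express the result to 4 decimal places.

Differing sites — 5:T/C; 10:G/C; 17:C/G; 22:G/A; 24:T/G; 25:G/A.
p = 6/37 = 0.162162.
d = −0.75 · ln(1 − (4/3)·0.162162) = −0.75 · ln(0.783784) = −0.75 · (-0.243622) = 0.1827.

0.1827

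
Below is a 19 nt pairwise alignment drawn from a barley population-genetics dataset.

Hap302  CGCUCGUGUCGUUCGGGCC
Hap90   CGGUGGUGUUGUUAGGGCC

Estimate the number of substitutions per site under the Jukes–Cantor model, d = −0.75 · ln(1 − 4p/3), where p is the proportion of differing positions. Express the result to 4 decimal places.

Differing sites — 3:C/G; 5:C/G; 10:C/U; 14:C/A.
p = 4/19 = 0.210526.
d = −0.75 · ln(1 − (4/3)·0.210526) = −0.75 · ln(0.719299) = −0.75 · (-0.329478) = 0.2471.

0.2471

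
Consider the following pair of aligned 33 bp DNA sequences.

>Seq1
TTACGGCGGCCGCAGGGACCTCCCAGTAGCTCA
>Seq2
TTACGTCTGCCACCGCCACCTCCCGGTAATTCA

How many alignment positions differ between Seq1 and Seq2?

9

Differing sites — 6:G/T; 8:G/T; 12:G/A; 14:A/C; 16:G/C; 17:G/C; 25:A/G; 29:G/A; 30:C/T.
That gives 9 mismatches out of 33 aligned sites, so the Hamming distance is 9.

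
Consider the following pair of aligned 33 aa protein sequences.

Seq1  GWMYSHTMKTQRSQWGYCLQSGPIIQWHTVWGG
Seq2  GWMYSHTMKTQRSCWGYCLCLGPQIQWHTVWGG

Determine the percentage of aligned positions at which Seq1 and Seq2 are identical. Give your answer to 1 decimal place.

87.9%

Differing sites — 14:Q/C; 20:Q/C; 21:S/L; 24:I/Q.
29 of the 33 sites match, so the percent identity is 29/33 × 100 = 87.9%.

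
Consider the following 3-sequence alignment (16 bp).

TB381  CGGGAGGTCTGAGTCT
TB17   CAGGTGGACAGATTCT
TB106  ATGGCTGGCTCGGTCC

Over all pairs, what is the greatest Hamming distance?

Pairwise Hamming distances:
  TB381 vs TB17: 5
  TB381 vs TB106: 8
  TB17 vs TB106: 10
The largest is 10, between TB17 and TB106.

10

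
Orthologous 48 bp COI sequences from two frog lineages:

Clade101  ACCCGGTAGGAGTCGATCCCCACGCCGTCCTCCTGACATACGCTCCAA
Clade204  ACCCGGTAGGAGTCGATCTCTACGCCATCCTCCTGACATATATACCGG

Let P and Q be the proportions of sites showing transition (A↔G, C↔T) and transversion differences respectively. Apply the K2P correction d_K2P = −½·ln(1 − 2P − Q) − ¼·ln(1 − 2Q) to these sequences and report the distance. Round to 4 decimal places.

0.2292

The sequences differ at positions 19 (C/T, transition), 21 (C/T, transition), 27 (G/A, transition), 41 (C/T, transition), 42 (G/A, transition), 43 (C/T, transition), 44 (T/A, transversion), 47 (A/G, transition), 48 (A/G, transition).
Of the 9 differences, 8 transitions and 1 transversion over 48 sites: P = 8/48 = 0.166667, Q = 1/48 = 0.020833.
d = −0.5·ln(0.645833) − 0.25·ln(0.958334) = −0.5·(-0.437214) − 0.25·(-0.042559) = 0.2292.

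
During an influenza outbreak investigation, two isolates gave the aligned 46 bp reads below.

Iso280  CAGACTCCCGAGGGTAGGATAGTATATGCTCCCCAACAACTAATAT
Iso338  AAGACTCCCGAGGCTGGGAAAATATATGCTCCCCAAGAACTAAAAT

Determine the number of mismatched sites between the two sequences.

The sequences differ at positions 1 (C/A), 14 (G/C), 16 (A/G), 20 (T/A), 22 (G/A), 37 (C/G), 44 (T/A).
That gives 7 mismatches out of 46 aligned sites, so the Hamming distance is 7.

7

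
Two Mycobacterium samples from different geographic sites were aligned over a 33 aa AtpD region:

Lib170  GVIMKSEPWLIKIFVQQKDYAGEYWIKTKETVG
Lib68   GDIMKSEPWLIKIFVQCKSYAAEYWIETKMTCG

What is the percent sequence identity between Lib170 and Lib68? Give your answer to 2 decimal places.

Differing sites — 2:V/D; 17:Q/C; 19:D/S; 22:G/A; 27:K/E; 30:E/M; 32:V/C.
26 of the 33 sites match, so the percent identity is 26/33 × 100 = 78.79%.

78.79%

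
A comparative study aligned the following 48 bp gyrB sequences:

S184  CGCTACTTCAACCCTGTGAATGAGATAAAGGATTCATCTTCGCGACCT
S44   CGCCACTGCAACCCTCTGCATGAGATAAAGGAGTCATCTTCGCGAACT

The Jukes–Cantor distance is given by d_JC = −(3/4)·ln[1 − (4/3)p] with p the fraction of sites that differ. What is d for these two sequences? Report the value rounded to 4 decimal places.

0.1367

Differing sites — 4:T/C; 8:T/G; 16:G/C; 19:A/C; 33:T/G; 46:C/A.
p = 6/48 = 0.125000.
d = −0.75 · ln(1 − (4/3)·0.125000) = −0.75 · ln(0.833333) = −0.75 · (-0.182322) = 0.1367.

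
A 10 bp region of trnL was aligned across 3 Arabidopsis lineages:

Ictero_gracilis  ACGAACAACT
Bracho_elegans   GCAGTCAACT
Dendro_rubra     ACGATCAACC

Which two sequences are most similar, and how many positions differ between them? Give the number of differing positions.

Pairwise Hamming distances:
  Ictero_gracilis vs Bracho_elegans: 4
  Ictero_gracilis vs Dendro_rubra: 2
  Bracho_elegans vs Dendro_rubra: 4
The smallest is 2, between Ictero_gracilis and Dendro_rubra.

2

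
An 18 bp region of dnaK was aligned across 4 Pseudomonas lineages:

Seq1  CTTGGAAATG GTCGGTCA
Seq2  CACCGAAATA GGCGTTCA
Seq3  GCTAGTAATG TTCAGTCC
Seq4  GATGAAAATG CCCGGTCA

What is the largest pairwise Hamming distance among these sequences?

Pairwise Hamming distances:
  Seq1 vs Seq2: 6
  Seq1 vs Seq3: 7
  Seq1 vs Seq4: 5
  Seq2 vs Seq3: 11
  Seq2 vs Seq4: 8
  Seq3 vs Seq4: 8
The largest is 11, between Seq2 and Seq3.

11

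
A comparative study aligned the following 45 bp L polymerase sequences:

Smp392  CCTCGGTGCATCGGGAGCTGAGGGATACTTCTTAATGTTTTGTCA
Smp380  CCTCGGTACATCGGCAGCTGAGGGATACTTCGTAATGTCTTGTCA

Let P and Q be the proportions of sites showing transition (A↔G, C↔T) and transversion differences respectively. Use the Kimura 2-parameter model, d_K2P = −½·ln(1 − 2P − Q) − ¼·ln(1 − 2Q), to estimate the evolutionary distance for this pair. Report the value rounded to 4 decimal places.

0.0948

Mismatches occur at site 8 (G↔A, transition), site 15 (G↔C, transversion), site 32 (T↔G, transversion), site 39 (T↔C, transition).
Of the 4 differences, 2 transitions and 2 transversions over 45 sites: P = 2/45 = 0.044444, Q = 2/45 = 0.044444.
d = −0.5·ln(0.866668) − 0.25·ln(0.911112) = −0.5·(-0.143099) − 0.25·(-0.093089) = 0.0948.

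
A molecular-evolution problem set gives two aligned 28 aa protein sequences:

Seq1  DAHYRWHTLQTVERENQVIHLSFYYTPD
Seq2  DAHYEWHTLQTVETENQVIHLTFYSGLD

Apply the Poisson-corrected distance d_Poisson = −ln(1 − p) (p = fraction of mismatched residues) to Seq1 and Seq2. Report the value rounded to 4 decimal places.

Differing sites — 5:R/E; 14:R/T; 22:S/T; 25:Y/S; 26:T/G; 27:P/L.
p = 6/28 = 0.214286.
d = −ln(1 − 0.214286) = −ln(0.785714) = 0.2412.

0.2412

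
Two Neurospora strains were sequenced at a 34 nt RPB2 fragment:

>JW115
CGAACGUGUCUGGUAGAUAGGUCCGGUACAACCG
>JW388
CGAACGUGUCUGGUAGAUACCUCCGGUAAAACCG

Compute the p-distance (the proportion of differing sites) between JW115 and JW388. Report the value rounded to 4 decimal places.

Differing sites — 20:G/C; 21:G/C; 29:C/A.
There are 3 differences over 34 sites, so p = 3/34 = 0.0882.

0.0882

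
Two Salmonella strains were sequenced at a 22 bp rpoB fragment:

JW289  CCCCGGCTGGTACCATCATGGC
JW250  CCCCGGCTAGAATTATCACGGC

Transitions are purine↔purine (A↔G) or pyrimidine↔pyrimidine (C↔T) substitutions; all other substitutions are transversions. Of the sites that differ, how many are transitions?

4

The sequences differ at positions 9 (G/A, transition), 11 (T/A, transversion), 13 (C/T, transition), 14 (C/T, transition), 19 (T/C, transition).
Of the 5 differences, 4 transitions and 1 transversion, so the answer is 4.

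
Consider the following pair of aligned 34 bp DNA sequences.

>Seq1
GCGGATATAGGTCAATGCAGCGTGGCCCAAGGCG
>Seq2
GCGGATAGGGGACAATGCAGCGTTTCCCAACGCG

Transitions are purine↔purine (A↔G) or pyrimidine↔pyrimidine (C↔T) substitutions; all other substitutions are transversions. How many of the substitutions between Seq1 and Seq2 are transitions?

Mismatches occur at site 8 (T/G, transversion), site 9 (A/G, transition), site 12 (T/A, transversion), site 24 (G/T, transversion), site 25 (G/T, transversion), site 31 (G/C, transversion).
Of the 6 differences, 1 transition and 5 transversions, so the answer is 1.

1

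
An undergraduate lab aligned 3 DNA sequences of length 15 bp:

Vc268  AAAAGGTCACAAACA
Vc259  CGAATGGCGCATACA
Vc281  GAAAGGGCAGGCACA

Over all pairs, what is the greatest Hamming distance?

Pairwise Hamming distances:
  Vc268 vs Vc259: 6
  Vc268 vs Vc281: 5
  Vc259 vs Vc281: 7
The largest is 7, between Vc259 and Vc281.

7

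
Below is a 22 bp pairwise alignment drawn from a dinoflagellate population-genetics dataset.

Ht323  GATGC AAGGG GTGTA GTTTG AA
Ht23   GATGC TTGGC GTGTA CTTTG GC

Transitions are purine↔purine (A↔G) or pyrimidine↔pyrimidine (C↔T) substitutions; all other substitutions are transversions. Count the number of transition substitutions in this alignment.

1

Mismatches occur at site 6 (A/T, transversion), site 7 (A/T, transversion), site 10 (G/C, transversion), site 16 (G/C, transversion), site 21 (A/G, transition), site 22 (A/C, transversion).
Of the 6 differences, 1 transition and 5 transversions, so the answer is 1.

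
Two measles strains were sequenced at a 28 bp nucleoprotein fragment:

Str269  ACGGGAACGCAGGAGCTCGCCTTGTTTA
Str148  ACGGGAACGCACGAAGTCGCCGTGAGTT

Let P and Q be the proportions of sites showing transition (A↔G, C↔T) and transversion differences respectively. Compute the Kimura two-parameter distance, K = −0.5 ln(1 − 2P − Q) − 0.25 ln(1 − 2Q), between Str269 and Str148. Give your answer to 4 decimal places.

Differing sites — 12:G/C (Tv); 15:G/A (Ti); 16:C/G (Tv); 22:T/G (Tv); 25:T/A (Tv); 26:T/G (Tv); 28:A/T (Tv).
Of the 7 differences, 1 transition and 6 transversions over 28 sites: P = 1/28 = 0.035714, Q = 6/28 = 0.214286.
d = −0.5·ln(0.714286) − 0.25·ln(0.571428) = −0.5·(-0.336472) − 0.25·(-0.559617) = 0.3081.

0.3081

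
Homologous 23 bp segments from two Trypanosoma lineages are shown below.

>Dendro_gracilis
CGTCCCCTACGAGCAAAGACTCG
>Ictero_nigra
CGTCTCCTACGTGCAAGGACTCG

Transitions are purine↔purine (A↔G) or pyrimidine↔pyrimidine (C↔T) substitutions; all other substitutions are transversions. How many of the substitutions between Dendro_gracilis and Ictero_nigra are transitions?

2

The sequences differ at positions 5 (C/T, transition), 12 (A/T, transversion), 17 (A/G, transition).
Of the 3 differences, 2 transitions and 1 transversion, so the answer is 2.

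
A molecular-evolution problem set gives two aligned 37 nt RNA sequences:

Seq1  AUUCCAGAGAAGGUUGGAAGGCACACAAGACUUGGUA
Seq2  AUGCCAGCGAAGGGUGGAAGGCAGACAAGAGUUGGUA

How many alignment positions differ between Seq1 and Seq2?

5

The sequences differ at positions 3 (U/G), 8 (A/C), 14 (U/G), 24 (C/G), 31 (C/G).
That gives 5 mismatches out of 37 aligned sites, so the Hamming distance is 5.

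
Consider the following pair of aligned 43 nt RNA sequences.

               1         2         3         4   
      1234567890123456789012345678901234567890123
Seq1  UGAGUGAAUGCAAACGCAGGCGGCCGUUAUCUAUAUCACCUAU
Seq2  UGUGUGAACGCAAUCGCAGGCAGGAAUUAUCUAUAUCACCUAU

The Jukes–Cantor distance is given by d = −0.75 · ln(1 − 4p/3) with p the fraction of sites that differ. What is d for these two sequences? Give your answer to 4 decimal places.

0.1835

Differing sites — 3:A/U; 9:U/C; 14:A/U; 22:G/A; 24:C/G; 25:C/A; 26:G/A.
p = 7/43 = 0.162791.
d = −0.75 · ln(1 − (4/3)·0.162791) = −0.75 · ln(0.782945) = −0.75 · (-0.244693) = 0.1835.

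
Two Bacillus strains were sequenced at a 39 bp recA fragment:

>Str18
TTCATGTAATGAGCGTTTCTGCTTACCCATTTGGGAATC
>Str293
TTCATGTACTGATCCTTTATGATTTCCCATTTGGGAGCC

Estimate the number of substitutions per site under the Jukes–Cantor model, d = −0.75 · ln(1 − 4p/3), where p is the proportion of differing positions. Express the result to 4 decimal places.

0.2396

Mismatches occur at site 9 (A↔C), site 13 (G↔T), site 15 (G↔C), site 19 (C↔A), site 22 (C↔A), site 25 (A↔T), site 37 (A↔G), site 38 (T↔C).
p = 8/39 = 0.205128.
d = −0.75 · ln(1 − (4/3)·0.205128) = −0.75 · ln(0.726496) = −0.75 · (-0.319522) = 0.2396.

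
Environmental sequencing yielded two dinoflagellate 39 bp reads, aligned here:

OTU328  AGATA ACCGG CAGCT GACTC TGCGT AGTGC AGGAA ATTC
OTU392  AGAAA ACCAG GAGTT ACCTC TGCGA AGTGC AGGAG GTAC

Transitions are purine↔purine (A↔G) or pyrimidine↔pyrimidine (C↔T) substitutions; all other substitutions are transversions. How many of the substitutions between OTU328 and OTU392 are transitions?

5

Differing sites — 4:T/A (Tv); 9:G/A (Ti); 11:C/G (Tv); 14:C/T (Ti); 16:G/A (Ti); 17:A/C (Tv); 25:T/A (Tv); 35:A/G (Ti); 36:A/G (Ti); 38:T/A (Tv).
Of the 10 differences, 5 transitions and 5 transversions, so the answer is 5.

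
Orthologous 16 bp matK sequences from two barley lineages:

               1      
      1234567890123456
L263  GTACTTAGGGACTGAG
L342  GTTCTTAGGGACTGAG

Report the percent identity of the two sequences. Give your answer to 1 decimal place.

Differing sites — 3:A/T.
15 of the 16 sites match, so the percent identity is 15/16 × 100 = 93.8%.

93.8%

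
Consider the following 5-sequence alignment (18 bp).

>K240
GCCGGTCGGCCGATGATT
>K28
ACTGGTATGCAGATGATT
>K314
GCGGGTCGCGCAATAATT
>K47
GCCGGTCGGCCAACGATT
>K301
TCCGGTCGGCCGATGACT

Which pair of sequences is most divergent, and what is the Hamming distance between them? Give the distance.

Pairwise Hamming distances:
  K240 vs K28: 5
  K240 vs K314: 5
  K240 vs K47: 2
  K240 vs K301: 2
  K28 vs K314: 9
  K28 vs K47: 7
  K28 vs K301: 6
  K314 vs K47: 5
  K314 vs K301: 7
  K47 vs K301: 4
The largest is 9, between K28 and K314.

9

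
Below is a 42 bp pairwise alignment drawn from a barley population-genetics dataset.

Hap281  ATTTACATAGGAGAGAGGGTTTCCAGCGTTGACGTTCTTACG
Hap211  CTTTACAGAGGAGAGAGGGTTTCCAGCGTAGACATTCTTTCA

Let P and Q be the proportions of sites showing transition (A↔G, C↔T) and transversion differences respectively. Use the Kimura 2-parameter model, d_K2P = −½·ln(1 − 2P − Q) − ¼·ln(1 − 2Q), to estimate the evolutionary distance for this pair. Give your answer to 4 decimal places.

Differing sites — 1:A/C (Tv); 8:T/G (Tv); 30:T/A (Tv); 34:G/A (Ti); 40:A/T (Tv); 42:G/A (Ti).
Of the 6 differences, 2 transitions and 4 transversions over 42 sites: P = 2/42 = 0.047619, Q = 4/42 = 0.095238.
d = −0.5·ln(0.809524) − 0.25·ln(0.809524) = −0.5·(-0.211309) − 0.25·(-0.211309) = 0.1585.

0.1585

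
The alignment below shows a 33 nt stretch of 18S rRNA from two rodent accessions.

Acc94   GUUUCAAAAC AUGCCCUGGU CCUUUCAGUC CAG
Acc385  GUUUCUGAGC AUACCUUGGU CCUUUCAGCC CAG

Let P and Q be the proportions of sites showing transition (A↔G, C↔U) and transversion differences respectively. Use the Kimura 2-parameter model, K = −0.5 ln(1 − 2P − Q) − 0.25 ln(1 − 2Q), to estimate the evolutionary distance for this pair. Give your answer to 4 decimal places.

0.2184

The sequences differ at positions 6 (A/U, transversion), 7 (A/G, transition), 9 (A/G, transition), 13 (G/A, transition), 16 (C/U, transition), 29 (U/C, transition).
Of the 6 differences, 5 transitions and 1 transversion over 33 sites: P = 5/33 = 0.151515, Q = 1/33 = 0.030303.
d = −0.5·ln(0.666667) − 0.25·ln(0.939394) = −0.5·(-0.405465) − 0.25·(-0.062520) = 0.2184.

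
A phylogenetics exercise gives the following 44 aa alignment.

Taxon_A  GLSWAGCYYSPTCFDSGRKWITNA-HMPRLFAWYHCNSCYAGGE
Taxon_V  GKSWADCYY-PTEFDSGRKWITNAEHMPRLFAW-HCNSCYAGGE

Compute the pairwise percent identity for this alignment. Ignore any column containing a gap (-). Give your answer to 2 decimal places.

Excluding the 3 gap columns leaves 41 comparable sites.
The sequences differ at positions 2 (L/K), 6 (G/D), 13 (C/E).
38 of the 41 comparable sites match, so the percent identity is 38/41 × 100 = 92.68%.

92.68%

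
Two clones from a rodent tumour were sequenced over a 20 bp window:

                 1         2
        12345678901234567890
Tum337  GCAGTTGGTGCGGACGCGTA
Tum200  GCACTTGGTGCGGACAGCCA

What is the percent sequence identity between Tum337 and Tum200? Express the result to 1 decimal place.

75.0%

Mismatches occur at site 4 (G/C), site 16 (G/A), site 17 (C/G), site 18 (G/C), site 19 (T/C).
15 of the 20 sites match, so the percent identity is 15/20 × 100 = 75.0%.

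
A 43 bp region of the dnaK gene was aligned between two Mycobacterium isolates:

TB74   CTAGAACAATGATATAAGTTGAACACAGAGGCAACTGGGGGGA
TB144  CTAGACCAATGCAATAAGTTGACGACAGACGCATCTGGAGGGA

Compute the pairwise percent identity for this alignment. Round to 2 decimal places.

81.40%

Differing sites — 6:A/C; 12:A/C; 13:T/A; 23:A/C; 24:C/G; 30:G/C; 34:A/T; 39:G/A.
35 of the 43 sites match, so the percent identity is 35/43 × 100 = 81.40%.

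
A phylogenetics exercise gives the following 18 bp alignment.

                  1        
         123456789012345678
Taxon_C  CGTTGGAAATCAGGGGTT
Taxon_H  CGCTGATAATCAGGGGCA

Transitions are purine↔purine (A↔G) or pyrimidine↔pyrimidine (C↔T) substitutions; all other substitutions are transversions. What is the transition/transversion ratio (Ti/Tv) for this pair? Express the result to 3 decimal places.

Differing sites — 3:T/C (Ti); 6:G/A (Ti); 7:A/T (Tv); 17:T/C (Ti); 18:T/A (Tv).
Of the 5 differences, 3 transitions and 2 transversions, so Ti/Tv = 3/2 = 1.500.

1.500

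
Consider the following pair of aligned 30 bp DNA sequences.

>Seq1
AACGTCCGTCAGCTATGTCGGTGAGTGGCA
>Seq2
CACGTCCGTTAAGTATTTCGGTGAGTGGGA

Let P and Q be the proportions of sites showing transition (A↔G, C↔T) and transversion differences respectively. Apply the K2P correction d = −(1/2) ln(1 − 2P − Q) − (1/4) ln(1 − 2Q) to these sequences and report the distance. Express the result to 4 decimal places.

Mismatches occur at site 1 (A→C, transversion), site 10 (C→T, transition), site 12 (G→A, transition), site 13 (C→G, transversion), site 17 (G→T, transversion), site 29 (C→G, transversion).
Of the 6 differences, 2 transitions and 4 transversions over 30 sites: P = 2/30 = 0.066667, Q = 4/30 = 0.133333.
d = −0.5·ln(0.733333) − 0.25·ln(0.733334) = −0.5·(-0.310155) − 0.25·(-0.310154) = 0.2326.

0.2326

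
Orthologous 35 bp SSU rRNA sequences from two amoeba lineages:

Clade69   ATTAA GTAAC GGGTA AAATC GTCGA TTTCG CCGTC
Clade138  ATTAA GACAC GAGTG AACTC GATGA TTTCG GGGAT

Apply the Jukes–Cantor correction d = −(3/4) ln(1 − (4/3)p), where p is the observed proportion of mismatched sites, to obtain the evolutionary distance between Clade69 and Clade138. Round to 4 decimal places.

Differing sites — 7:T/A; 8:A/C; 12:G/A; 15:A/G; 18:A/C; 22:T/A; 23:C/T; 31:C/G; 32:C/G; 34:T/A; 35:C/T.
p = 11/35 = 0.314286.
d = −0.75 · ln(1 − (4/3)·0.314286) = −0.75 · ln(0.580952) = −0.75 · (-0.543087) = 0.4073.

0.4073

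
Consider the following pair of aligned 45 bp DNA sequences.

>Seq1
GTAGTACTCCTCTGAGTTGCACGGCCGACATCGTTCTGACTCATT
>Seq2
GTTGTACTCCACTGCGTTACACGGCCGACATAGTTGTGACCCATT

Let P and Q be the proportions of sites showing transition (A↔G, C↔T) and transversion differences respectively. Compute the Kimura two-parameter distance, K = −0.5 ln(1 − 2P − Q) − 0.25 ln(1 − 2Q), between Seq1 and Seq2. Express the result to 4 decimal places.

The sequences differ at positions 3 (A/T, transversion), 11 (T/A, transversion), 15 (A/C, transversion), 19 (G/A, transition), 32 (C/A, transversion), 36 (C/G, transversion), 41 (T/C, transition).
Of the 7 differences, 2 transitions and 5 transversions over 45 sites: P = 2/45 = 0.044444, Q = 5/45 = 0.111111.
d = −0.5·ln(0.800001) − 0.25·ln(0.777778) = −0.5·(-0.223142) − 0.25·(-0.251314) = 0.1744.

0.1744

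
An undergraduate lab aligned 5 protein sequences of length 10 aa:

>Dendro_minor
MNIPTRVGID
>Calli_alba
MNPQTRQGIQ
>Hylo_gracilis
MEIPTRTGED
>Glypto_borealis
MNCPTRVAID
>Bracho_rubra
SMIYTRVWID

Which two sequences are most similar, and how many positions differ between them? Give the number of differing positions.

2

Pairwise Hamming distances:
  Dendro_minor vs Calli_alba: 4
  Dendro_minor vs Hylo_gracilis: 3
  Dendro_minor vs Glypto_borealis: 2
  Dendro_minor vs Bracho_rubra: 4
  Calli_alba vs Hylo_gracilis: 6
  Calli_alba vs Glypto_borealis: 5
  Calli_alba vs Bracho_rubra: 7
  Hylo_gracilis vs Glypto_borealis: 5
  Hylo_gracilis vs Bracho_rubra: 6
  Glypto_borealis vs Bracho_rubra: 5
The smallest is 2, between Dendro_minor and Glypto_borealis.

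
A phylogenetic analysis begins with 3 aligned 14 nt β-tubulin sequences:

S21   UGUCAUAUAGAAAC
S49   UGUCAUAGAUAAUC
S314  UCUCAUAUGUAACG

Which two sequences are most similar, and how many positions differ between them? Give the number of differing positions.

3

Pairwise Hamming distances:
  S21 vs S49: 3
  S21 vs S314: 5
  S49 vs S314: 5
The smallest is 3, between S21 and S49.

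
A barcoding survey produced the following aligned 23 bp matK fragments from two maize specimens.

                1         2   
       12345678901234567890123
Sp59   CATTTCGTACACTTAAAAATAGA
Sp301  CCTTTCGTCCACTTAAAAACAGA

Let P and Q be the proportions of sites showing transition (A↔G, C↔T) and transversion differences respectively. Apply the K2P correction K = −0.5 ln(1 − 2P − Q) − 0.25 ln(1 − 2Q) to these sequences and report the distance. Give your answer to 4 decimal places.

0.1433

The sequences differ at positions 2 (A/C, transversion), 9 (A/C, transversion), 20 (T/C, transition).
Of the 3 differences, 1 transition and 2 transversions over 23 sites: P = 1/23 = 0.043478, Q = 2/23 = 0.086957.
d = −0.5·ln(0.826087) − 0.25·ln(0.826086) = −0.5·(-0.191055) − 0.25·(-0.191056) = 0.1433.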